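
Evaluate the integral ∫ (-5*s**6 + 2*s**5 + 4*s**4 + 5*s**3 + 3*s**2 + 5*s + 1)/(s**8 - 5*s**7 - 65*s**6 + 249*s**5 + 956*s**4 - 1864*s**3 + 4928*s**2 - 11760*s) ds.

Factor the denominator: s*(s - 7)**2*(s - 2)*(s + 5)*(s + 6)*(s**2 + 4).
Partial-fraction decomposition: (89011*s - 159521)/(6516880*(s**2 + 4)) + 244649/(324480*(s + 6)) - 9161/(16240*(s + 5)) - 129/(22400*(s - 2)) - 1839376489/(9304531600*(s - 7)) - 181043/(96460*(s - 7)**2) - 1/(11760*s).
Integrate each term; A/(s−a) gives A·log|s−a|; the (Bs+D)/(s²+p²) term gives a log and an atan.

-log(s)/11760 - 1839376489*log(s - 7)/9304531600 - 129*log(s - 2)/22400 - 9161*log(s + 5)/16240 + 244649*log(s + 6)/324480 + 89011*log(s**2 + 4)/13033760 - 159521*atan(s/2)/13033760 + 181043/(96460*s - 675220) + C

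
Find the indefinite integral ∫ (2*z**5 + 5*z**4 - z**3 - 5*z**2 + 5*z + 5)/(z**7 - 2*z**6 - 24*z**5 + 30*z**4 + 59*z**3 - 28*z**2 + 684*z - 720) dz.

Factor the denominator: (z - 5)*(z - 3)*(z - 1)*(z + 3)*(z + 4)*(z**2 + 4).
Partial-fraction decomposition: -(3563*z - 832)/(37700*(z**2 + 4)) - 799/(6300*(z + 4)) + 109/(2496*(z + 3)) + 11/(800*(z - 1)) - 839/(2184*(z - 3)) + 9155/(16704*(z - 5)).
Integrate each term; A/(z−a) gives A·log|z−a|; the (Bz+D)/(z²+p²) term gives a log and an atan.

9155*log(z - 5)/16704 - 839*log(z - 3)/2184 + 11*log(z - 1)/800 + 109*log(z + 3)/2496 - 799*log(z + 4)/6300 - 3563*log(z**2 + 4)/75400 + 8*atan(z/2)/725 + C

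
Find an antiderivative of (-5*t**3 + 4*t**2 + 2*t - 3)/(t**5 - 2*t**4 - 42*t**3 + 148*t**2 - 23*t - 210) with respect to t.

-259*log(t - 5)/216 + 6*log(t - 3)/5 - 23*log(t - 2)/81 - log(t + 1)/108 + 947*log(t + 7)/3240 + C

Factor the denominator: (t - 5)*(t - 3)*(t - 2)*(t + 1)*(t + 7).
Partial-fraction decomposition: 947/(3240*(t + 7)) - 1/(108*(t + 1)) - 23/(81*(t - 2)) + 6/(5*(t - 3)) - 259/(216*(t - 5)).
Integrate each term: A/(t−a) contributes A·log|t−a|.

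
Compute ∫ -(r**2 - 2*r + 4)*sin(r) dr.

r**2*cos(r) - 2*r*sin(r) - 2*r*cos(r) + 2*sin(r) + 2*cos(r) + C

Use integration by parts with u = r**2 - 2*r + 4, dv = -sin(r) dr, so v = cos(r).
Apply parts 2 times (tabular method): alternate signs, differentiate u down to 0, integrate dv up.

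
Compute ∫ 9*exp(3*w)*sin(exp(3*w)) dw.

-3*cos(exp(3*w)) + C

Let u = exp(3*w), so du = (3*exp(3*w)) dw.
Rewriting, the integral becomes 3·∫ sin(u) du = 3·-cos(u).
Substituting back, u = exp(3*w).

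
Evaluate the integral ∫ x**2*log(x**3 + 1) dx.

x**3*log(x**3 + 1)/3 - x**3/3 + log(x**3 + 1)/3 + C

Let u = x**3 + 1, so du = (3*x**2) dx.
The integral becomes (1/3)·∫ log(u) du; integrate by parts with u′=log(u), dv′=du.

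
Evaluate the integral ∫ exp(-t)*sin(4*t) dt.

Let I denote the integral. Integrate by parts with u = sin(4*t), dv = exp(-t) dt, so v = -exp(-t): I = -exp(-t)*sin(4*t) + 4·∫ exp(-t)*cos(4*t) dt.
Apply parts again with u = cos(4*t), dv = exp(-t) dt: ∫ exp(-t)*cos(4*t) dt = -exp(-t)*cos(4*t) − 4·I. Substituting back brings back I: I = -exp(-t)*sin(4*t) - 4*exp(-t)*cos(4*t) − 16·I.
Solving for I: (1 + 16)·I equals the remaining terms, so I = (1/17)·(-exp(-t)*sin(4*t) - 4*exp(-t)*cos(4*t)).

-exp(-t)*sin(4*t)/17 - 4*exp(-t)*cos(4*t)/17 + C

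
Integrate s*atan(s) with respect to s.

Use integration by parts with u = arctan(s), dv = s ds.
Then du = 1/(s**2 + 1) ds.

s**2*atan(s)/2 - s/2 + atan(s)/2 + C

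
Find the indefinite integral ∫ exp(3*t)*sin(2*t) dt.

3*exp(3*t)*sin(2*t)/13 - 2*exp(3*t)*cos(2*t)/13 + C

Let I denote the integral. Integrate by parts with u = sin(2*t), dv = exp(3*t) dt, so v = exp(3*t)/3: I = exp(3*t)*sin(2*t)/3 − (2/3)·∫ exp(3*t)*cos(2*t) dt.
Apply parts again with u = cos(2*t), dv = exp(3*t) dt: ∫ exp(3*t)*cos(2*t) dt = exp(3*t)*cos(2*t)/3 + (2/3)·I. Substituting back brings back I: I = exp(3*t)*sin(2*t)/3 - 2*exp(3*t)*cos(2*t)/9 − (4/9)·I.
Solving for I: (1 + 4/9)·I equals the remaining terms, so I = (9/13)·(exp(3*t)*sin(2*t)/3 - 2*exp(3*t)*cos(2*t)/9).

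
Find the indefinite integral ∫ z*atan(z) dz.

z**2*atan(z)/2 - z/2 + atan(z)/2 + C

Use integration by parts with u = arctan(z), dv = z dz.
Then du = 1/(z**2 + 1) dz.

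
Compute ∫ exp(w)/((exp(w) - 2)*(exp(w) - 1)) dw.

Let u = e^w, du = e^w dw.
The integral becomes ∫ du/((u-1)(u-2)); decompose into partial fractions.

log(exp(w) - 2) - log(exp(w) - 1) + C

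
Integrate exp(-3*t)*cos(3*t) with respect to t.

Let I denote the integral. Integrate by parts with u = cos(3*t), dv = exp(-3*t) dt, so v = -exp(-3*t)/3: I = -exp(-3*t)*cos(3*t)/3 − ∫ exp(-3*t)*sin(3*t) dt.
Apply parts again with u = sin(3*t), dv = exp(-3*t) dt: ∫ exp(-3*t)*sin(3*t) dt = -exp(-3*t)*sin(3*t)/3 + I. Substituting back brings back I: I = exp(-3*t)*sin(3*t)/3 - exp(-3*t)*cos(3*t)/3 − I.
Solving for I: (1 + 1)·I equals the remaining terms, so I = (1/2)·(exp(-3*t)*sin(3*t)/3 - exp(-3*t)*cos(3*t)/3).

exp(-3*t)*sin(3*t)/6 - exp(-3*t)*cos(3*t)/6 + C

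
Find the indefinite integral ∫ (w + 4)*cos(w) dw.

Use integration by parts with u = w + 4, dv = cos(w) dw, so v = sin(w).
Apply parts 1 times (tabular method): alternate signs, differentiate u down to 0, integrate dv up.

w*sin(w) + 4*sin(w) + cos(w) + C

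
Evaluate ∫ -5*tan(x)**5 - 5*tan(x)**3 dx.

Let u = tan(x), so du = (tan(x)**2 + 1) dx.
Rewriting, the integral becomes -5·∫ u^3 du = -5·u^4/4.
Substituting back, u = tan(x).

-5*tan(x)**4/4 + C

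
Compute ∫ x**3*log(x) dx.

Use integration by parts with u = log(x), dv = x**3 dx.
Then du = 1/x dx and v = x**4/4.

x**4*log(x)/4 - x**4/16 + C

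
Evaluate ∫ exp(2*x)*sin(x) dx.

2*exp(2*x)*sin(x)/5 - exp(2*x)*cos(x)/5 + C

Let I denote the integral. Integrate by parts with u = sin(x), dv = exp(2*x) dx, so v = exp(2*x)/2: I = exp(2*x)*sin(x)/2 − (1/2)·∫ exp(2*x)*cos(x) dx.
Apply parts again with u = cos(x), dv = exp(2*x) dx: ∫ exp(2*x)*cos(x) dx = exp(2*x)*cos(x)/2 + (1/2)·I. Substituting back brings back I: I = exp(2*x)*sin(x)/2 - exp(2*x)*cos(x)/4 − (1/4)·I.
Solving for I: (1 + 1/4)·I equals the remaining terms, so I = (4/5)·(exp(2*x)*sin(x)/2 - exp(2*x)*cos(x)/4).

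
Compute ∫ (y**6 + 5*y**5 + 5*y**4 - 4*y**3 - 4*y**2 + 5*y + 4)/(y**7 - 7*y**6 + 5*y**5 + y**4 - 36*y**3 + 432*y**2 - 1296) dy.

Factor the denominator: (y - 6)*(y - 3)*(y - 2)*(y + 2)**2*(y**2 + 9).
Partial-fraction decomposition: -(2311*y - 3569)/(7605*(y**2 + 9)) - 4083/(540800*(y + 2)) + 3/(1040*(y + 2)**2) + 135/(416*(y - 2)) - 1112/(675*(y - 3)) + 45521/(17280*(y - 6)).
Integrate each term; A/(y−a) gives A·log|y−a|; the (By+D)/(y²+p²) term gives a log and an atan.

45521*log(y - 6)/17280 - 1112*log(y - 3)/675 + 135*log(y - 2)/416 - 4083*log(y + 2)/540800 - 2311*log(y**2 + 9)/15210 + 3569*atan(y/3)/22815 - 3/(1040*y + 2080) + C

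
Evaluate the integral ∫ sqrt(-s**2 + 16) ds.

Substitute s = 4·sin(θ), so ds = 4·cos(θ) dθ and the radical becomes sqrt(-s**2 + 16) = 4·cos(θ) by the Pythagorean identity.
Integrate the resulting trig expression in θ, then back-substitute θ = asin(s/4), sin(θ) = s/4, cos(θ) = sqrt(-s**2 + 16)/4 (absorbing any constant into C).

s*sqrt(-s**2 + 16)/2 + 8*asin(s/4) + C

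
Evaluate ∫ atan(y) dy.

Use integration by parts with u = arctan(y), dv = dy.
Then du = 1/(y**2 + 1) dy.

y*atan(y) - log(y**2 + 1)/2 + C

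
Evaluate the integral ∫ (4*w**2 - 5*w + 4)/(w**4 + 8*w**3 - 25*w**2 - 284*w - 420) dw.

Factor the denominator: (w - 6)*(w + 2)*(w + 5)*(w + 7).
Partial-fraction decomposition: -47/(26*(w + 7)) + 43/(22*(w + 5)) - 1/(4*(w + 2)) + 59/(572*(w - 6)).
Integrate each term: A/(w−a) contributes A·log|w−a|.

59*log(w - 6)/572 - log(w + 2)/4 + 43*log(w + 5)/22 - 47*log(w + 7)/26 + C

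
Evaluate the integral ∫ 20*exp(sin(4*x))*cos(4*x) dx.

Let u = sin(4*x), so du = (4*cos(4*x)) dx.
Rewriting, the integral becomes 5·∫ e^u du = 5·e^u.
Substituting back, u = sin(4*x).

5*exp(sin(4*x)) + C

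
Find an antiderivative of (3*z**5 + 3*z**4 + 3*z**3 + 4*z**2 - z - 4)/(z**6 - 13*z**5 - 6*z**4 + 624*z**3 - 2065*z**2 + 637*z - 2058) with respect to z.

-3402731*log(z - 7)/61250 + 27998*log(z - 6)/481 + 5506*log(z + 7)/15925 + 53*log(z**2 + 1)/92500 + 48*atan(z)/23125 - 29419/(350*z - 2450) + C

Factor the denominator: (z - 7)**2*(z - 6)*(z + 7)*(z**2 + 1).
Partial-fraction decomposition: (53*z + 96)/(46250*(z**2 + 1)) + 5506/(15925*(z + 7)) + 27998/(481*(z - 6)) - 3402731/(61250*(z - 7)) + 29419/(350*(z - 7)**2).
Integrate each term; A/(z−a) gives A·log|z−a|; the (Bz+D)/(z²+p²) term gives a log and an atan.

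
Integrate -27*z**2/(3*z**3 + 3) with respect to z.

-3*log(3*z**3 + 3) + C

Let u = 3*z**3 + 3, so du = (9*z**2) dz.
Rewriting, the integral becomes -3·∫ 1/u du = -3·log(u).
Substituting back, u = 3*z**3 + 3.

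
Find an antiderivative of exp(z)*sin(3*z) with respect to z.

exp(z)*sin(3*z)/10 - 3*exp(z)*cos(3*z)/10 + C

Let I denote the integral. Integrate by parts with u = sin(3*z), dv = exp(z) dz, so v = exp(z): I = exp(z)*sin(3*z) − 3·∫ exp(z)*cos(3*z) dz.
Apply parts again with u = cos(3*z), dv = exp(z) dz: ∫ exp(z)*cos(3*z) dz = exp(z)*cos(3*z) + 3·I. Substituting back brings back I: I = exp(z)*sin(3*z) - 3*exp(z)*cos(3*z) − 9·I.
Solving for I: (1 + 9)·I equals the remaining terms, so I = (1/10)·(exp(z)*sin(3*z) - 3*exp(z)*cos(3*z)).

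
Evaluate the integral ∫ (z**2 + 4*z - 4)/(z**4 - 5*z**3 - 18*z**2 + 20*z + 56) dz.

Factor the denominator: (z - 7)*(z - 2)*(z + 2)**2.
Partial-fraction decomposition: -13/(162*(z + 2)) - 2/(9*(z + 2)**2) - 1/(10*(z - 2)) + 73/(405*(z - 7)).
Integrate each term; A/(z−a) gives A·log|z−a|; A/(z−a)² gives −A/(z−a).

73*log(z - 7)/405 - log(z - 2)/10 - 13*log(z + 2)/162 + 2/(9*z + 18) + C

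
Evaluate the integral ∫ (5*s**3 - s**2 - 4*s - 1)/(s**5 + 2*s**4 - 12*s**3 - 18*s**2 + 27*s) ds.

-log(s)/27 + 113*log(s - 3)/216 + log(s - 1)/32 - 149*log(s + 3)/288 - 133/(72*s + 216) + C

Factor the denominator: s*(s - 3)*(s - 1)*(s + 3)**2.
Partial-fraction decomposition: -149/(288*(s + 3)) + 133/(72*(s + 3)**2) + 1/(32*(s - 1)) + 113/(216*(s - 3)) - 1/(27*s).
Integrate each term; A/(s−a) gives A·log|s−a|; A/(s−a)² gives −A/(s−a).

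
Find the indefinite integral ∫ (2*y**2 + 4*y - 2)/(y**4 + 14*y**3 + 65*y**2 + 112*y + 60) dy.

Factor the denominator: (y + 1)*(y + 2)*(y + 5)*(y + 6).
Partial-fraction decomposition: -23/(10*(y + 6)) + 7/(3*(y + 5)) + 1/(6*(y + 2)) - 1/(5*(y + 1)).
Integrate each term: A/(y−a) contributes A·log|y−a|.

-log(y + 1)/5 + log(y + 2)/6 + 7*log(y + 5)/3 - 23*log(y + 6)/10 + C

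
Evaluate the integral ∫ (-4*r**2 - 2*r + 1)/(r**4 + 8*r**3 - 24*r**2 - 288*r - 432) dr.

Factor the denominator: (r - 6)*(r + 2)*(r + 6)**2.
Partial-fraction decomposition: 7/(144*(r + 6)) - 131/(48*(r + 6)**2) + 11/(128*(r + 2)) - 155/(1152*(r - 6)).
Integrate each term; A/(r−a) gives A·log|r−a|; A/(r−a)² gives −A/(r−a).

-155*log(r - 6)/1152 + 11*log(r + 2)/128 + 7*log(r + 6)/144 + 131/(48*r + 288) + C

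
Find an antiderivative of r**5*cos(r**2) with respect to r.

Let u = r², du = 2r dr; rewrite as (1/2)∫ u^2·cos(1u) du.
Now integrate by parts 2 times.

r**4*sin(r**2)/2 + r**2*cos(r**2) - sin(r**2) + C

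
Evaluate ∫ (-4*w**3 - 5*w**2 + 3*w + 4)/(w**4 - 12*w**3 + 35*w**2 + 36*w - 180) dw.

-511*log(w - 6)/12 + 303*log(w - 5)/7 - 14*log(w - 3)/3 - log(w + 2)/28 + C

Factor the denominator: (w - 6)*(w - 5)*(w - 3)*(w + 2).
Partial-fraction decomposition: -1/(28*(w + 2)) - 14/(3*(w - 3)) + 303/(7*(w - 5)) - 511/(12*(w - 6)).
Integrate each term: A/(w−a) contributes A·log|w−a|.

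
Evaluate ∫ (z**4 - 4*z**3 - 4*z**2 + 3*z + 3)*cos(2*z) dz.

Use integration by parts with u = z**4 - 4*z**3 - 4*z**2 + 3*z + 3, dv = cos(2*z) dz, so v = sin(2*z)/2.
Apply parts 4 times (tabular method): alternate signs, differentiate u down to 0, integrate dv up.

z**4*sin(2*z)/2 - 2*z**3*sin(2*z) + z**3*cos(2*z) - 7*z**2*sin(2*z)/2 - 3*z**2*cos(2*z) + 9*z*sin(2*z)/2 - 7*z*cos(2*z)/2 + 13*sin(2*z)/4 + 9*cos(2*z)/4 + C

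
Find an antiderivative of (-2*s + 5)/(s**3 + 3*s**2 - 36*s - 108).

-7*log(s - 6)/108 - 11*log(s + 3)/27 + 17*log(s + 6)/36 + C

Factor the denominator: (s - 6)*(s + 3)*(s + 6).
Partial-fraction decomposition: 17/(36*(s + 6)) - 11/(27*(s + 3)) - 7/(108*(s - 6)).
Integrate each term: A/(s−a) contributes A·log|s−a|.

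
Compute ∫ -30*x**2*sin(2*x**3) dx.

5*cos(2*x**3) + C

Let u = 2*x**3, so du = (6*x**2) dx.
Rewriting, the integral becomes -5·∫ sin(u) du = -5·-cos(u).
Substituting back, u = 2*x**3.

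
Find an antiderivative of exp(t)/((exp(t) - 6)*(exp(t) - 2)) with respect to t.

log(exp(t) - 6)/4 - log(exp(t) - 2)/4 + C

Let u = e^t, du = e^t dt.
The integral becomes ∫ du/((u-6)(u-2)); decompose into partial fractions.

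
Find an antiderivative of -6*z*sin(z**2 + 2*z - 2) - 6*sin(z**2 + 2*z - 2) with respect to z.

3*cos(z**2 + 2*z - 2) + C

Let u = z**2 + 2*z - 2, so du = (2*z + 2) dz.
Rewriting, the integral becomes -3·∫ sin(u) du = -3·-cos(u).
Substituting back, u = z**2 + 2*z - 2.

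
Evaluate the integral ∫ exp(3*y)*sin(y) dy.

Let I denote the integral. Integrate by parts with u = sin(y), dv = exp(3*y) dy, so v = exp(3*y)/3: I = exp(3*y)*sin(y)/3 − (1/3)·∫ exp(3*y)*cos(y) dy.
Apply parts again with u = cos(y), dv = exp(3*y) dy: ∫ exp(3*y)*cos(y) dy = exp(3*y)*cos(y)/3 + (1/3)·I. Substituting back brings back I: I = exp(3*y)*sin(y)/3 - exp(3*y)*cos(y)/9 − (1/9)·I.
Solving for I: (1 + 1/9)·I equals the remaining terms, so I = (9/10)·(exp(3*y)*sin(y)/3 - exp(3*y)*cos(y)/9).

3*exp(3*y)*sin(y)/10 - exp(3*y)*cos(y)/10 + C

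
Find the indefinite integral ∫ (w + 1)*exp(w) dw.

w*exp(w) + C

Use integration by parts with u = w + 1, dv = exp(w) dw, so v = exp(w).
Apply parts 1 times (tabular method): alternate signs, differentiate u down to 0, integrate dv up.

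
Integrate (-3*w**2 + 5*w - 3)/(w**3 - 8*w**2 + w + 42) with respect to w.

-115*log(w - 7)/36 + 3*log(w - 3)/4 - 5*log(w + 2)/9 + C

Factor the denominator: (w - 7)*(w - 3)*(w + 2).
Partial-fraction decomposition: -5/(9*(w + 2)) + 3/(4*(w - 3)) - 115/(36*(w - 7)).
Integrate each term: A/(w−a) contributes A·log|w−a|.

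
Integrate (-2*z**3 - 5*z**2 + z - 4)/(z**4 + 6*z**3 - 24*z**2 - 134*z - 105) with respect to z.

-187*log(z - 5)/288 + log(z + 1)/9 + log(z + 3)/32 - 215*log(z + 7)/144 + C

Factor the denominator: (z - 5)*(z + 1)*(z + 3)*(z + 7).
Partial-fraction decomposition: -215/(144*(z + 7)) + 1/(32*(z + 3)) + 1/(9*(z + 1)) - 187/(288*(z - 5)).
Integrate each term: A/(z−a) contributes A·log|z−a|.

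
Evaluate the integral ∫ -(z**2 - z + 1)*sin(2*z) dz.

Use integration by parts with u = z**2 - z + 1, dv = -sin(2*z) dz, so v = cos(2*z)/2.
Apply parts 2 times (tabular method): alternate signs, differentiate u down to 0, integrate dv up.

z**2*cos(2*z)/2 - z*sin(2*z)/2 - z*cos(2*z)/2 + sin(2*z)/4 + cos(2*z)/4 + C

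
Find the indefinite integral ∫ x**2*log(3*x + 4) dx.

Use integration by parts with u = log(3*x + 4), dv = x**2 dx.
Then du = 3/(3*x + 4) dx and v = x**3/3.

x**3*log(3*x + 4)/3 - x**3/9 + 2*x**2/9 - 16*x/27 + 64*log(3*x + 4)/81 + C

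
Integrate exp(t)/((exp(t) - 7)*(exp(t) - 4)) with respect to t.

Let u = e^t, du = e^t dt.
The integral becomes ∫ du/((u-4)(u-7)); decompose into partial fractions.

log(exp(t) - 7)/3 - log(exp(t) - 4)/3 + C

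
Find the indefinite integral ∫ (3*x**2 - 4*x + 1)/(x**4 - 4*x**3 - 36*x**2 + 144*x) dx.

log(x)/144 + 85*log(x - 6)/144 - 33*log(x - 4)/80 - 133*log(x + 6)/720 + C

Factor the denominator: x*(x - 6)*(x - 4)*(x + 6).
Partial-fraction decomposition: -133/(720*(x + 6)) - 33/(80*(x - 4)) + 85/(144*(x - 6)) + 1/(144*x).
Integrate each term: A/(x−a) contributes A·log|x−a|.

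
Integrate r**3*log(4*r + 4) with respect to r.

r**4*log(4*r + 4)/4 - r**4/16 + r**3/12 - r**2/8 + r/4 - log(r + 1)/4 + C

Use integration by parts with u = log(4*r + 4), dv = r**3 dr.
Then du = 4/(4*r + 4) dr and v = r**4/4.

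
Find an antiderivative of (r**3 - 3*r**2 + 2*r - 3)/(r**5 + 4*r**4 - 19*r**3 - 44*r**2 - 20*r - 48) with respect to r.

7*log(r - 4)/340 + 9*log(r + 2)/40 - 339*log(r + 6)/1480 - 26*log(r**2 + 1)/3145 - 21*atan(r)/3145 + C

Factor the denominator: (r - 4)*(r + 2)*(r + 6)*(r**2 + 1).
Partial-fraction decomposition: -(52*r + 21)/(3145*(r**2 + 1)) - 339/(1480*(r + 6)) + 9/(40*(r + 2)) + 7/(340*(r - 4)).
Integrate each term; A/(r−a) gives A·log|r−a|; the (Br+D)/(r²+p²) term gives a log and an atan.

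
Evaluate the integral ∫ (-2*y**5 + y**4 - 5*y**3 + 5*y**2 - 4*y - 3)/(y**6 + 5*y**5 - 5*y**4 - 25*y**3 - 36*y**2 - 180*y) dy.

Factor the denominator: y*(y - 3)*(y + 3)*(y + 5)*(y**2 + 4).
Partial-fraction decomposition: -(99*y - 292)/(1508*(y**2 + 4)) - 3821/(1160*(y + 5)) + 21/(13*(y + 3)) - 85/(312*(y - 3)) + 1/(60*y).
Integrate each term; A/(y−a) gives A·log|y−a|; the (By+D)/(y²+p²) term gives a log and an atan.

log(y)/60 - 85*log(y - 3)/312 + 21*log(y + 3)/13 - 3821*log(y + 5)/1160 - 99*log(y**2 + 4)/3016 + 73*atan(y/2)/754 + C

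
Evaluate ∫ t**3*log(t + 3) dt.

t**4*log(t + 3)/4 - t**4/16 + t**3/4 - 9*t**2/8 + 27*t/4 - 81*log(t + 3)/4 + C

Use integration by parts with u = log(t + 3), dv = t**3 dt.
Then du = 1/(t + 3) dt and v = t**4/4.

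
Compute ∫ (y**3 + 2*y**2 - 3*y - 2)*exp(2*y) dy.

(4*y**3 + 2*y**2 - 14*y - 1)*exp(2*y)/8 + C

Use integration by parts with u = y**3 + 2*y**2 - 3*y - 2, dv = exp(2*y) dy, so v = exp(2*y)/2.
Apply parts 3 times (tabular method): alternate signs, differentiate u down to 0, integrate dv up.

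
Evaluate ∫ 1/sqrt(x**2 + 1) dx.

log(x + sqrt(x**2 + 1)) + C

Substitute x = tan(θ), so dx = sec(θ)^2 dθ and the radical becomes sqrt(x**2 + 1) = sec(θ) by the Pythagorean identity.
Integrate the resulting trig expression in θ, then back-substitute tan(θ) = x, sec(θ) = sqrt(x**2 + 1) (absorbing any constant into C).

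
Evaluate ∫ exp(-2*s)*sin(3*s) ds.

Let I denote the integral. Integrate by parts with u = sin(3*s), dv = exp(-2*s) ds, so v = -exp(-2*s)/2: I = -exp(-2*s)*sin(3*s)/2 + (3/2)·∫ exp(-2*s)*cos(3*s) ds.
Apply parts again with u = cos(3*s), dv = exp(-2*s) ds: ∫ exp(-2*s)*cos(3*s) ds = -exp(-2*s)*cos(3*s)/2 − (3/2)·I. Substituting back brings back I: I = -exp(-2*s)*sin(3*s)/2 - 3*exp(-2*s)*cos(3*s)/4 − (9/4)·I.
Solving for I: (1 + 9/4)·I equals the remaining terms, so I = (4/13)·(-exp(-2*s)*sin(3*s)/2 - 3*exp(-2*s)*cos(3*s)/4).

-2*exp(-2*s)*sin(3*s)/13 - 3*exp(-2*s)*cos(3*s)/13 + C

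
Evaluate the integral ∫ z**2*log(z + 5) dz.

Use integration by parts with u = log(z + 5), dv = z**2 dz.
Then du = 1/(z + 5) dz and v = z**3/3.

z**3*log(z + 5)/3 - z**3/9 + 5*z**2/6 - 25*z/3 + 125*log(z + 5)/3 + C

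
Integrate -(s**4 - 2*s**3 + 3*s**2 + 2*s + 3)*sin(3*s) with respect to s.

Use integration by parts with u = s**4 - 2*s**3 + 3*s**2 + 2*s + 3, dv = -sin(3*s) ds, so v = cos(3*s)/3.
Apply parts 4 times (tabular method): alternate signs, differentiate u down to 0, integrate dv up.

s**4*cos(3*s)/3 - 4*s**3*sin(3*s)/9 - 2*s**3*cos(3*s)/3 + 2*s**2*sin(3*s)/3 + 5*s**2*cos(3*s)/9 - 10*s*sin(3*s)/27 + 10*s*cos(3*s)/9 - 10*sin(3*s)/27 + 71*cos(3*s)/81 + C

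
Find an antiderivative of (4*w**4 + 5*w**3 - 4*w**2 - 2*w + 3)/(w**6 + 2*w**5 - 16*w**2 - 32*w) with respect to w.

-3*log(w)/32 + 87*log(w - 2)/256 - 141*log(w + 2)/256 + 39*log(w**2 + 4)/256 + 127*atan(w/2)/128 - 15/(64*w + 128) + C

Factor the denominator: w*(w - 2)*(w + 2)**2*(w**2 + 4).
Partial-fraction decomposition: (39*w + 254)/(128*(w**2 + 4)) - 141/(256*(w + 2)) + 15/(64*(w + 2)**2) + 87/(256*(w - 2)) - 3/(32*w).
Integrate each term; A/(w−a) gives A·log|w−a|; the (Bw+D)/(w²+p²) term gives a log and an atan.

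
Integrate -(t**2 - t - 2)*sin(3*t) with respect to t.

Use integration by parts with u = t**2 - t - 2, dv = -sin(3*t) dt, so v = cos(3*t)/3.
Apply parts 2 times (tabular method): alternate signs, differentiate u down to 0, integrate dv up.

t**2*cos(3*t)/3 - 2*t*sin(3*t)/9 - t*cos(3*t)/3 + sin(3*t)/9 - 20*cos(3*t)/27 + C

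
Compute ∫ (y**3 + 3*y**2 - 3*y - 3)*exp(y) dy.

(y**3 - 3*y)*exp(y) + C

Use integration by parts with u = y**3 + 3*y**2 - 3*y - 3, dv = exp(y) dy, so v = exp(y).
Apply parts 3 times (tabular method): alternate signs, differentiate u down to 0, integrate dv up.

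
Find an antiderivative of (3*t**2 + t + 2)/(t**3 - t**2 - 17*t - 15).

41*log(t - 5)/24 - log(t + 1)/3 + 13*log(t + 3)/8 + C

Factor the denominator: (t - 5)*(t + 1)*(t + 3).
Partial-fraction decomposition: 13/(8*(t + 3)) - 1/(3*(t + 1)) + 41/(24*(t - 5)).
Integrate each term: A/(t−a) contributes A·log|t−a|.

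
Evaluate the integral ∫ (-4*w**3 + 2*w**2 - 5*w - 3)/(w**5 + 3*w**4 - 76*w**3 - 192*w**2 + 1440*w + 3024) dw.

Factor the denominator: (w - 6)**2*(w + 2)*(w + 6)*(w + 7).
Partial-fraction decomposition: 1502/(845*(w + 7)) - 107/(64*(w + 6)) + 47/(1280*(w + 2)) - 6159/(43264*(w - 6)) - 275/(416*(w - 6)**2).
Integrate each term; A/(w−a) gives A·log|w−a|; A/(w−a)² gives −A/(w−a).

-6159*log(w - 6)/43264 + 47*log(w + 2)/1280 - 107*log(w + 6)/64 + 1502*log(w + 7)/845 + 275/(416*w - 2496) + C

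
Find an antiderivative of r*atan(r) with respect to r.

r**2*atan(r)/2 - r/2 + atan(r)/2 + C

Use integration by parts with u = arctan(r), dv = r dr.
Then du = 1/(r**2 + 1) dr.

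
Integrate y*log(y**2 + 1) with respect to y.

y**2*log(y**2 + 1)/2 - y**2/2 + log(y**2 + 1)/2 + C

Let u = y**2 + 1, so du = (2*y) dy.
The integral becomes (1/2)·∫ log(u) du; integrate by parts with u′=log(u), dv′=du.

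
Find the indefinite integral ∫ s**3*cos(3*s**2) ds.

Let u = s², du = 2s ds; rewrite as (1/2)∫ u^1·cos(3u) du.
Now integrate by parts 1 time.

s**2*sin(3*s**2)/6 + cos(3*s**2)/18 + C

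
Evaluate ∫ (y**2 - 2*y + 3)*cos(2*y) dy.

y**2*sin(2*y)/2 - y*sin(2*y) + y*cos(2*y)/2 + 5*sin(2*y)/4 - cos(2*y)/2 + C

Use integration by parts with u = y**2 - 2*y + 3, dv = cos(2*y) dy, so v = sin(2*y)/2.
Apply parts 2 times (tabular method): alternate signs, differentiate u down to 0, integrate dv up.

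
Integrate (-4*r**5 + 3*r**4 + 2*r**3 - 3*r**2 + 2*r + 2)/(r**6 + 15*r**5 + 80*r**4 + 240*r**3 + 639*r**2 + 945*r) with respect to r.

Factor the denominator: r*(r + 3)*(r + 5)*(r + 7)*(r**2 + 9).
Partial-fraction decomposition: (485*r - 147)/(783*(r**2 + 9)) - 36793/(1624*(r + 7)) + 413/(20*(r + 5)) - 565/(216*(r + 3)) + 2/(945*r).
Integrate each term; A/(r−a) gives A·log|r−a|; the (Br+D)/(r²+p²) term gives a log and an atan.

2*log(r)/945 - 565*log(r + 3)/216 + 413*log(r + 5)/20 - 36793*log(r + 7)/1624 + 485*log(r**2 + 9)/1566 - 49*atan(r/3)/783 + C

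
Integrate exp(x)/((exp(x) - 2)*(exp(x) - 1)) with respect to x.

Let u = e^x, du = e^x dx.
The integral becomes ∫ du/((u-2)(u-1)); decompose into partial fractions.

log(exp(x) - 2) - log(exp(x) - 1) + C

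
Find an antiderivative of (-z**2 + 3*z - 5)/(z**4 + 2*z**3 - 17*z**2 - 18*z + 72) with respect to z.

-5*log(z - 3)/42 + log(z - 2)/10 - 23*log(z + 3)/30 + 11*log(z + 4)/14 + C

Factor the denominator: (z - 3)*(z - 2)*(z + 3)*(z + 4).
Partial-fraction decomposition: 11/(14*(z + 4)) - 23/(30*(z + 3)) + 1/(10*(z - 2)) - 5/(42*(z - 3)).
Integrate each term: A/(z−a) contributes A·log|z−a|.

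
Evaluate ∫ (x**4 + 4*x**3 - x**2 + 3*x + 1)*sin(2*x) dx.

-x**4*cos(2*x)/2 + x**3*sin(2*x) - 2*x**3*cos(2*x) + 3*x**2*sin(2*x) + 2*x**2*cos(2*x) - 2*x*sin(2*x) + 3*x*cos(2*x)/2 - 3*sin(2*x)/4 - 3*cos(2*x)/2 + C

Use integration by parts with u = x**4 + 4*x**3 - x**2 + 3*x + 1, dv = sin(2*x) dx, so v = -cos(2*x)/2.
Apply parts 4 times (tabular method): alternate signs, differentiate u down to 0, integrate dv up.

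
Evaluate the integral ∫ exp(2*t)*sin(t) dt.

Let I denote the integral. Integrate by parts with u = sin(t), dv = exp(2*t) dt, so v = exp(2*t)/2: I = exp(2*t)*sin(t)/2 − (1/2)·∫ exp(2*t)*cos(t) dt.
Apply parts again with u = cos(t), dv = exp(2*t) dt: ∫ exp(2*t)*cos(t) dt = exp(2*t)*cos(t)/2 + (1/2)·I. Substituting back brings back I: I = exp(2*t)*sin(t)/2 - exp(2*t)*cos(t)/4 − (1/4)·I.
Solving for I: (1 + 1/4)·I equals the remaining terms, so I = (4/5)·(exp(2*t)*sin(t)/2 - exp(2*t)*cos(t)/4).

2*exp(2*t)*sin(t)/5 - exp(2*t)*cos(t)/5 + C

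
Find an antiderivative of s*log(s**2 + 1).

s**2*log(s**2 + 1)/2 - s**2/2 + log(s**2 + 1)/2 + C

Let u = s**2 + 1, so du = (2*s) ds.
The integral becomes (1/2)·∫ log(u) du; integrate by parts with u′=log(u), dv′=du.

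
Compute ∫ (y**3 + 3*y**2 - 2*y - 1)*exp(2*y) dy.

Use integration by parts with u = y**3 + 3*y**2 - 2*y - 1, dv = exp(2*y) dy, so v = exp(2*y)/2.
Apply parts 3 times (tabular method): alternate signs, differentiate u down to 0, integrate dv up.

(4*y**3 + 6*y**2 - 14*y + 3)*exp(2*y)/8 + C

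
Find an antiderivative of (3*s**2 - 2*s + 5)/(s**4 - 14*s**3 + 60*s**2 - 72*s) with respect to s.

Factor the denominator: s*(s - 6)**2*(s - 2).
Partial-fraction decomposition: 13/(32*(s - 2)) - 97/(288*(s - 6)) + 101/(24*(s - 6)**2) - 5/(72*s).
Integrate each term; A/(s−a) gives A·log|s−a|; A/(s−a)² gives −A/(s−a).

-5*log(s)/72 - 97*log(s - 6)/288 + 13*log(s - 2)/32 - 101/(24*s - 144) + C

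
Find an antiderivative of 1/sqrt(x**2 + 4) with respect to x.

Substitute x = 2·tan(θ), so dx = 2·sec(θ)^2 dθ and the radical becomes sqrt(x**2 + 4) = 2·sec(θ) by the Pythagorean identity.
Integrate the resulting trig expression in θ, then back-substitute tan(θ) = x/2, sec(θ) = sqrt(x**2 + 4)/2 (absorbing any constant into C).

log(x + sqrt(x**2 + 4)) + C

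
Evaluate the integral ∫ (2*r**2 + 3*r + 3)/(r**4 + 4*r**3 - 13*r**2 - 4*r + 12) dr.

Factor the denominator: (r - 2)*(r - 1)*(r + 1)*(r + 6).
Partial-fraction decomposition: -57/(280*(r + 6)) + 1/(15*(r + 1)) - 4/(7*(r - 1)) + 17/(24*(r - 2)).
Integrate each term: A/(r−a) contributes A·log|r−a|.

17*log(r - 2)/24 - 4*log(r - 1)/7 + log(r + 1)/15 - 57*log(r + 6)/280 + C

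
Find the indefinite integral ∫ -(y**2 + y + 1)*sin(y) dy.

y**2*cos(y) - 2*y*sin(y) + y*cos(y) - sin(y) - cos(y) + C

Use integration by parts with u = y**2 + y + 1, dv = -sin(y) dy, so v = cos(y).
Apply parts 2 times (tabular method): alternate signs, differentiate u down to 0, integrate dv up.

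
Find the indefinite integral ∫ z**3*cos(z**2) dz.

Let u = z², du = 2z dz; rewrite as (1/2)∫ u^1·cos(1u) du.
Now integrate by parts 1 time.

z**2*sin(z**2)/2 + cos(z**2)/2 + C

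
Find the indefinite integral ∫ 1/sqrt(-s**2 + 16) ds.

Substitute s = 4·sin(θ), so ds = 4·cos(θ) dθ and the radical becomes sqrt(-s**2 + 16) = 4·cos(θ) by the Pythagorean identity.
Integrate the resulting trig expression in θ, then back-substitute θ = asin(s/4), sin(θ) = s/4, cos(θ) = sqrt(-s**2 + 16)/4 (absorbing any constant into C).

asin(s/4) + C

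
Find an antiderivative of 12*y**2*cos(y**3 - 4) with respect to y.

4*sin(y**3 - 4) + C

Let u = y**3 - 4, so du = (3*y**2) dy.
Rewriting, the integral becomes 4·∫ cos(u) du = 4·sin(u).
Substituting back, u = y**3 - 4.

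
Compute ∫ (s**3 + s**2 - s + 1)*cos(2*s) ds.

s**3*sin(2*s)/2 + s**2*sin(2*s)/2 + 3*s**2*cos(2*s)/4 - 5*s*sin(2*s)/4 + s*cos(2*s)/2 + sin(2*s)/4 - 5*cos(2*s)/8 + C

Use integration by parts with u = s**3 + s**2 - s + 1, dv = cos(2*s) ds, so v = sin(2*s)/2.
Apply parts 3 times (tabular method): alternate signs, differentiate u down to 0, integrate dv up.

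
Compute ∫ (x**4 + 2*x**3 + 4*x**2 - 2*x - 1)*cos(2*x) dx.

x**4*sin(2*x)/2 + x**3*sin(2*x) + x**3*cos(2*x) + x**2*sin(2*x)/2 + 3*x**2*cos(2*x)/2 - 5*x*sin(2*x)/2 + x*cos(2*x)/2 - 3*sin(2*x)/4 - 5*cos(2*x)/4 + C

Use integration by parts with u = x**4 + 2*x**3 + 4*x**2 - 2*x - 1, dv = cos(2*x) dx, so v = sin(2*x)/2.
Apply parts 4 times (tabular method): alternate signs, differentiate u down to 0, integrate dv up.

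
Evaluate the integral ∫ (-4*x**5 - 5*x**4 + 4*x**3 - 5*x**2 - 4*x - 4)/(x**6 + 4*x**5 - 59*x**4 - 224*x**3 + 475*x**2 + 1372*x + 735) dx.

-13023*log(x - 7)/7168 + 133*log(x - 3)/512 + 221*log(x + 1)/9216 + 1461*log(x + 5)/512 - 5363*log(x + 7)/1008 + 5/(384*x + 384) + C

Factor the denominator: (x - 7)*(x - 3)*(x + 1)**2*(x + 5)*(x + 7).
Partial-fraction decomposition: -5363/(1008*(x + 7)) + 1461/(512*(x + 5)) + 221/(9216*(x + 1)) - 5/(384*(x + 1)**2) + 133/(512*(x - 3)) - 13023/(7168*(x - 7)).
Integrate each term; A/(x−a) gives A·log|x−a|; A/(x−a)² gives −A/(x−a).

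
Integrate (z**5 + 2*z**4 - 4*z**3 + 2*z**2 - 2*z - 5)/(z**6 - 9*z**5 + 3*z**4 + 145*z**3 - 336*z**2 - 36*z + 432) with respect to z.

Factor the denominator: (z - 6)*(z - 3)**2*(z - 2)*(z + 1)*(z + 4).
Partial-fraction decomposition: 221/(8820*(z + 4)) + 1/(252*(z + 1)) - 31/(72*(z - 2)) - 4219/(1764*(z - 3)) - 76/(21*(z - 3)**2) + 9559/(2520*(z - 6)).
Integrate each term; A/(z−a) gives A·log|z−a|; A/(z−a)² gives −A/(z−a).

9559*log(z - 6)/2520 - 4219*log(z - 3)/1764 - 31*log(z - 2)/72 + log(z + 1)/252 + 221*log(z + 4)/8820 + 76/(21*z - 63) + C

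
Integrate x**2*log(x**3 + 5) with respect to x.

Let u = x**3 + 5, so du = (3*x**2) dx.
The integral becomes (1/3)·∫ log(u) du; integrate by parts with u′=log(u), dv′=du.

x**3*log(x**3 + 5)/3 - x**3/3 + 5*log(x**3 + 5)/3 + C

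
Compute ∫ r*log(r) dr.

Use integration by parts with u = log(r), dv = r dr.
Then du = 1/r dr and v = r**2/2.

r**2*log(r)/2 - r**2/4 + C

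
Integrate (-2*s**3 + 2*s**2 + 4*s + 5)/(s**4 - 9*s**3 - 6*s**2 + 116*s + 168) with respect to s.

Factor the denominator: (s - 7)*(s - 6)*(s + 2)**2.
Partial-fraction decomposition: -553/(1728*(s + 2)) + 7/(24*(s + 2)**2) + 331/(64*(s - 6)) - 185/(27*(s - 7)).
Integrate each term; A/(s−a) gives A·log|s−a|; A/(s−a)² gives −A/(s−a).

-185*log(s - 7)/27 + 331*log(s - 6)/64 - 553*log(s + 2)/1728 - 7/(24*s + 48) + C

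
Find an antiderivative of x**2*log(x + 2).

x**3*log(x + 2)/3 - x**3/9 + x**2/3 - 4*x/3 + 8*log(x + 2)/3 + C

Use integration by parts with u = log(x + 2), dv = x**2 dx.
Then du = 1/(x + 2) dx and v = x**3/3.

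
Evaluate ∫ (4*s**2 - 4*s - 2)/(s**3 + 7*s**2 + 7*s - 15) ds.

-log(s - 1)/12 - 23*log(s + 3)/4 + 59*log(s + 5)/6 + C

Factor the denominator: (s - 1)*(s + 3)*(s + 5).
Partial-fraction decomposition: 59/(6*(s + 5)) - 23/(4*(s + 3)) - 1/(12*(s - 1)).
Integrate each term: A/(s−a) contributes A·log|s−a|.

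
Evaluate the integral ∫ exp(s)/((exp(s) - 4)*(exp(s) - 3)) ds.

Let u = e^s, du = e^s ds.
The integral becomes ∫ du/((u-3)(u-4)); decompose into partial fractions.

log(exp(s) - 4) - log(exp(s) - 3) + C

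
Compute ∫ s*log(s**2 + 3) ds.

Let u = s**2 + 3, so du = (2*s) ds.
The integral becomes (1/2)·∫ log(u) du; integrate by parts with u′=log(u), dv′=du.

s**2*log(s**2 + 3)/2 - s**2/2 + 3*log(s**2 + 3)/2 + C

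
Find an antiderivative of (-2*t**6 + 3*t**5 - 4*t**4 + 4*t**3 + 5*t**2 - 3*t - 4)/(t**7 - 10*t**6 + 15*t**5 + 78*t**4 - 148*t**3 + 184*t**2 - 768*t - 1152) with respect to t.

-37073*log(t - 6)/5040 + 39143*log(t - 4)/7000 + 9*log(t + 1)/1750 - 367*log(t + 3)/1638 - 447*log(t**2 + 4)/52000 - 779*atan(t/2)/26000 - 104/(25*t - 100) + C

Factor the denominator: (t - 6)*(t - 4)**2*(t + 1)*(t + 3)*(t**2 + 4).
Partial-fraction decomposition: -(447*t + 1558)/(26000*(t**2 + 4)) - 367/(1638*(t + 3)) + 9/(1750*(t + 1)) + 39143/(7000*(t - 4)) + 104/(25*(t - 4)**2) - 37073/(5040*(t - 6)).
Integrate each term; A/(t−a) gives A·log|t−a|; the (Bt+D)/(t²+p²) term gives a log and an atan.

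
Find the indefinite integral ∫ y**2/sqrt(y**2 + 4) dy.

Substitute y = 2·tan(θ), so dy = 2·sec(θ)^2 dθ and the radical becomes sqrt(y**2 + 4) = 2·sec(θ) by the Pythagorean identity.
Integrate the resulting trig expression in θ, then back-substitute tan(θ) = y/2, sec(θ) = sqrt(y**2 + 4)/2 (absorbing any constant into C).

y*sqrt(y**2 + 4)/2 - 2*log(y + sqrt(y**2 + 4)) + C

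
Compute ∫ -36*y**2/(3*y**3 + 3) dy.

-4*log(3*y**3 + 3) + C

Let u = 3*y**3 + 3, so du = (9*y**2) dy.
Rewriting, the integral becomes -4·∫ 1/u du = -4·log(u).
Substituting back, u = 3*y**3 + 3.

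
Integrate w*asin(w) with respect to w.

w**2*asin(w)/2 + w*sqrt(-w**2 + 1)/4 - asin(w)/4 + C

Use integration by parts with u = arcsin(w), dv = w dw.
Then du = 1/sqrt(-w**2 + 1) dw.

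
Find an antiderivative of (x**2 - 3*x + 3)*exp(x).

Use integration by parts with u = x**2 - 3*x + 3, dv = exp(x) dx, so v = exp(x).
Apply parts 2 times (tabular method): alternate signs, differentiate u down to 0, integrate dv up.

(x**2 - 5*x + 8)*exp(x) + C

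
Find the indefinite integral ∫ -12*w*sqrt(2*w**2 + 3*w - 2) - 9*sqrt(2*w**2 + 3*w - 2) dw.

-2*(2*w**2 + 3*w - 2)**(3/2) + C

Let u = 2*w**2 + 3*w - 2, so du = (4*w + 3) dw.
Rewriting, the integral becomes -3·∫ √u du = -3·(2/3)u^(3/2).
Substituting back, u = 2*w**2 + 3*w - 2.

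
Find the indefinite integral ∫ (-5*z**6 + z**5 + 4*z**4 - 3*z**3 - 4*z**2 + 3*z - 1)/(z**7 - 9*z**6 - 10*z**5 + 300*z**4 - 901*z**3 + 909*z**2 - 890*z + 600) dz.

Factor the denominator: (z - 5)**2*(z - 4)*(z - 1)*(z + 6)*(z**2 + 1).
Partial-fraction decomposition: (6255*z - 1381)/(425204*(z**2 + 1)) - 235387/(313390*(z + 6)) + 5/(672*(z - 1)) - 18677/(510*(z - 4)) + 21169143/(654368*(z - 5)) - 72961/(1144*(z - 5)**2).
Integrate each term; A/(z−a) gives A·log|z−a|; the (Bz+D)/(z²+p²) term gives a log and an atan.

21169143*log(z - 5)/654368 - 18677*log(z - 4)/510 + 5*log(z - 1)/672 - 235387*log(z + 6)/313390 + 6255*log(z**2 + 1)/850408 - 1381*atan(z)/425204 + 72961/(1144*z - 5720) + C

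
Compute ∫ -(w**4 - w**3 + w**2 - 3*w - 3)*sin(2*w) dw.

Use integration by parts with u = w**4 - w**3 + w**2 - 3*w - 3, dv = -sin(2*w) dw, so v = cos(2*w)/2.
Apply parts 4 times (tabular method): alternate signs, differentiate u down to 0, integrate dv up.

w**4*cos(2*w)/2 - w**3*sin(2*w) - w**3*cos(2*w)/2 + 3*w**2*sin(2*w)/4 - w**2*cos(2*w) + w*sin(2*w) - 3*w*cos(2*w)/4 + 3*sin(2*w)/8 - cos(2*w) + C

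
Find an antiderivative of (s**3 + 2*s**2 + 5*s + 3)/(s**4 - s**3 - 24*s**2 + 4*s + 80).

Factor the denominator: (s - 5)*(s - 2)*(s + 2)*(s + 4).
Partial-fraction decomposition: 49/(108*(s + 4)) - 1/(8*(s + 2)) - 29/(72*(s - 2)) + 29/(27*(s - 5)).
Integrate each term: A/(s−a) contributes A·log|s−a|.

29*log(s - 5)/27 - 29*log(s - 2)/72 - log(s + 2)/8 + 49*log(s + 4)/108 + C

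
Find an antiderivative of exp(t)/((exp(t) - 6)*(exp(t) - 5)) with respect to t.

log(exp(t) - 6) - log(exp(t) - 5) + C

Let u = e^t, du = e^t dt.
The integral becomes ∫ du/((u-6)(u-5)); decompose into partial fractions.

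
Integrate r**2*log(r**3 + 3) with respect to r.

Let u = r**3 + 3, so du = (3*r**2) dr.
The integral becomes (1/3)·∫ log(u) du; integrate by parts with u′=log(u), dv′=du.

r**3*log(r**3 + 3)/3 - r**3/3 + log(r**3 + 3) + C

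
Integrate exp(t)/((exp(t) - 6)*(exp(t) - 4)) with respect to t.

log(exp(t) - 6)/2 - log(exp(t) - 4)/2 + C

Let u = e^t, du = e^t dt.
The integral becomes ∫ du/((u-6)(u-4)); decompose into partial fractions.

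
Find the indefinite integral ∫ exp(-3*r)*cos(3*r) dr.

exp(-3*r)*sin(3*r)/6 - exp(-3*r)*cos(3*r)/6 + C

Let I denote the integral. Integrate by parts with u = cos(3*r), dv = exp(-3*r) dr, so v = -exp(-3*r)/3: I = -exp(-3*r)*cos(3*r)/3 − ∫ exp(-3*r)*sin(3*r) dr.
Apply parts again with u = sin(3*r), dv = exp(-3*r) dr: ∫ exp(-3*r)*sin(3*r) dr = -exp(-3*r)*sin(3*r)/3 + I. Substituting back brings back I: I = exp(-3*r)*sin(3*r)/3 - exp(-3*r)*cos(3*r)/3 − I.
Solving for I: (1 + 1)·I equals the remaining terms, so I = (1/2)·(exp(-3*r)*sin(3*r)/3 - exp(-3*r)*cos(3*r)/3).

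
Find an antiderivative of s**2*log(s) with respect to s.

Use integration by parts with u = log(s), dv = s**2 ds.
Then du = 1/s ds and v = s**3/3.

s**3*log(s)/3 - s**3/9 + C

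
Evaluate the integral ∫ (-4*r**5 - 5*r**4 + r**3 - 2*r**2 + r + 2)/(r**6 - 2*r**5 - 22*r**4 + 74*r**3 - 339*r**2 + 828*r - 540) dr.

-471*log(r - 5)/136 + 17*log(r - 2)/26 - log(r - 1)/40 - 79*log(r + 6)/90 - 1145*log(r**2 + 9)/7956 - 7403*atan(r/3)/9945 + C

Factor the denominator: (r - 5)*(r - 2)*(r - 1)*(r + 6)*(r**2 + 9).
Partial-fraction decomposition: -(5725*r + 44418)/(19890*(r**2 + 9)) - 79/(90*(r + 6)) - 1/(40*(r - 1)) + 17/(26*(r - 2)) - 471/(136*(r - 5)).
Integrate each term; A/(r−a) gives A·log|r−a|; the (Br+D)/(r²+p²) term gives a log and an atan.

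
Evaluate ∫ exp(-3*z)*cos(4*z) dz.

4*exp(-3*z)*sin(4*z)/25 - 3*exp(-3*z)*cos(4*z)/25 + C

Let I denote the integral. Integrate by parts with u = cos(4*z), dv = exp(-3*z) dz, so v = -exp(-3*z)/3: I = -exp(-3*z)*cos(4*z)/3 − (4/3)·∫ exp(-3*z)*sin(4*z) dz.
Apply parts again with u = sin(4*z), dv = exp(-3*z) dz: ∫ exp(-3*z)*sin(4*z) dz = -exp(-3*z)*sin(4*z)/3 + (4/3)·I. Substituting back brings back I: I = 4*exp(-3*z)*sin(4*z)/9 - exp(-3*z)*cos(4*z)/3 − (16/9)·I.
Solving for I: (1 + 16/9)·I equals the remaining terms, so I = (9/25)·(4*exp(-3*z)*sin(4*z)/9 - exp(-3*z)*cos(4*z)/3).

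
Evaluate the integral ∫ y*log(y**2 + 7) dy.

y**2*log(y**2 + 7)/2 - y**2/2 + 7*log(y**2 + 7)/2 + C

Let u = y**2 + 7, so du = (2*y) dy.
The integral becomes (1/2)·∫ log(u) du; integrate by parts with u′=log(u), dv′=du.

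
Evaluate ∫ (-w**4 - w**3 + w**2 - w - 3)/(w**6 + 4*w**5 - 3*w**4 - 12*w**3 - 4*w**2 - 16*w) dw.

Factor the denominator: w*(w - 2)*(w + 2)*(w + 4)*(w**2 + 1).
Partial-fraction decomposition: -(4*w + 1)/(17*(w**2 + 1)) + 175/(816*(w + 4)) - 1/(16*(w + 2)) - 5/(48*(w - 2)) + 3/(16*w).
Integrate each term; A/(w−a) gives A·log|w−a|; the (Bw+D)/(w²+p²) term gives a log and an atan.

3*log(w)/16 - 5*log(w - 2)/48 - log(w + 2)/16 + 175*log(w + 4)/816 - 2*log(w**2 + 1)/17 - atan(w)/17 + C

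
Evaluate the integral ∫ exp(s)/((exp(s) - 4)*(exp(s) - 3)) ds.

Let u = e^s, du = e^s ds.
The integral becomes ∫ du/((u-4)(u-3)); decompose into partial fractions.

log(exp(s) - 4) - log(exp(s) - 3) + C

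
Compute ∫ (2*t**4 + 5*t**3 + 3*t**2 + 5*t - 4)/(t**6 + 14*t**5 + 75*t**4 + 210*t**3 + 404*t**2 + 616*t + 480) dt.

Factor the denominator: (t + 2)*(t + 3)*(t + 4)*(t + 5)*(t**2 + 4).
Partial-fraction decomposition: (163*t - 2062)/(15080*(t**2 + 4)) - 671/(174*(t + 5)) + 27/(5*(t + 4)) - 35/(26*(t + 3)) - 5/(24*(t + 2)).
Integrate each term; A/(t−a) gives A·log|t−a|; the (Bt+D)/(t²+p²) term gives a log and an atan.

-5*log(t + 2)/24 - 35*log(t + 3)/26 + 27*log(t + 4)/5 - 671*log(t + 5)/174 + 163*log(t**2 + 4)/30160 - 1031*atan(t/2)/15080 + C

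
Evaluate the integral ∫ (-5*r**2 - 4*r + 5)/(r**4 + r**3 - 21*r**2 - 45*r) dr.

Factor the denominator: r*(r - 5)*(r + 3)**2.
Partial-fraction decomposition: 79/(144*(r + 3)) - 7/(6*(r + 3)**2) - 7/(16*(r - 5)) - 1/(9*r).
Integrate each term; A/(r−a) gives A·log|r−a|; A/(r−a)² gives −A/(r−a).

-log(r)/9 - 7*log(r - 5)/16 + 79*log(r + 3)/144 + 7/(6*r + 18) + C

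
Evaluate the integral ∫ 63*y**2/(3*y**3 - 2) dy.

7*log(3*y**3 - 2) + C

Let u = 3*y**3 - 2, so du = (9*y**2) dy.
Rewriting, the integral becomes 7·∫ 1/u du = 7·log(u).
Substituting back, u = 3*y**3 - 2.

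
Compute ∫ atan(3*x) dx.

Use integration by parts with u = arctan(3*x), dv = dx.
Then du = 3/(9*x**2 + 1) dx.

x*atan(3*x) - log(9*x**2 + 1)/6 + C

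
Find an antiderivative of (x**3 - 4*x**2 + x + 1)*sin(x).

-x**3*cos(x) + 3*x**2*sin(x) + 4*x**2*cos(x) - 8*x*sin(x) + 5*x*cos(x) - 5*sin(x) - 9*cos(x) + C

Use integration by parts with u = x**3 - 4*x**2 + x + 1, dv = sin(x) dx, so v = -cos(x).
Apply parts 3 times (tabular method): alternate signs, differentiate u down to 0, integrate dv up.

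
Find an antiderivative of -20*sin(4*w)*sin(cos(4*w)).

-5*cos(cos(4*w)) + C

Let u = cos(4*w), so du = (-4*sin(4*w)) dw.
Rewriting, the integral becomes 5·∫ sin(u) du = 5·-cos(u).
Substituting back, u = cos(4*w).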